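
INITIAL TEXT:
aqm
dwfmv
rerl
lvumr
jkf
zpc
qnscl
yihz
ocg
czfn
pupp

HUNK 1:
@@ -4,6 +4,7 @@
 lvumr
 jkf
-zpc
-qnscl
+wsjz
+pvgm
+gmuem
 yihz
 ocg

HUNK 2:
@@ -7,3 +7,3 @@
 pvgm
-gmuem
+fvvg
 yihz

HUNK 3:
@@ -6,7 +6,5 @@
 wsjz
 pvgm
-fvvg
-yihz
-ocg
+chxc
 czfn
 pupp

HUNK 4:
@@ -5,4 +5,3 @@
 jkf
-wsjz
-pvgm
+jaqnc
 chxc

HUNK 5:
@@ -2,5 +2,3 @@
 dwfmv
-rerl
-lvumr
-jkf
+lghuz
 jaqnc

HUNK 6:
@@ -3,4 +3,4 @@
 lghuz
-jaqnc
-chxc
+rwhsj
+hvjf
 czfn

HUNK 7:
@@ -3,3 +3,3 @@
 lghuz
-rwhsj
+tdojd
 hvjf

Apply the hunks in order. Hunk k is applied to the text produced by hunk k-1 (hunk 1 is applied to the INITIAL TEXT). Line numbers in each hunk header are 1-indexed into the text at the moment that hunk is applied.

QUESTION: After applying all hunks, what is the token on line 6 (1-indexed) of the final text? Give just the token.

Answer: czfn

Derivation:
Hunk 1: at line 4 remove [zpc,qnscl] add [wsjz,pvgm,gmuem] -> 12 lines: aqm dwfmv rerl lvumr jkf wsjz pvgm gmuem yihz ocg czfn pupp
Hunk 2: at line 7 remove [gmuem] add [fvvg] -> 12 lines: aqm dwfmv rerl lvumr jkf wsjz pvgm fvvg yihz ocg czfn pupp
Hunk 3: at line 6 remove [fvvg,yihz,ocg] add [chxc] -> 10 lines: aqm dwfmv rerl lvumr jkf wsjz pvgm chxc czfn pupp
Hunk 4: at line 5 remove [wsjz,pvgm] add [jaqnc] -> 9 lines: aqm dwfmv rerl lvumr jkf jaqnc chxc czfn pupp
Hunk 5: at line 2 remove [rerl,lvumr,jkf] add [lghuz] -> 7 lines: aqm dwfmv lghuz jaqnc chxc czfn pupp
Hunk 6: at line 3 remove [jaqnc,chxc] add [rwhsj,hvjf] -> 7 lines: aqm dwfmv lghuz rwhsj hvjf czfn pupp
Hunk 7: at line 3 remove [rwhsj] add [tdojd] -> 7 lines: aqm dwfmv lghuz tdojd hvjf czfn pupp
Final line 6: czfn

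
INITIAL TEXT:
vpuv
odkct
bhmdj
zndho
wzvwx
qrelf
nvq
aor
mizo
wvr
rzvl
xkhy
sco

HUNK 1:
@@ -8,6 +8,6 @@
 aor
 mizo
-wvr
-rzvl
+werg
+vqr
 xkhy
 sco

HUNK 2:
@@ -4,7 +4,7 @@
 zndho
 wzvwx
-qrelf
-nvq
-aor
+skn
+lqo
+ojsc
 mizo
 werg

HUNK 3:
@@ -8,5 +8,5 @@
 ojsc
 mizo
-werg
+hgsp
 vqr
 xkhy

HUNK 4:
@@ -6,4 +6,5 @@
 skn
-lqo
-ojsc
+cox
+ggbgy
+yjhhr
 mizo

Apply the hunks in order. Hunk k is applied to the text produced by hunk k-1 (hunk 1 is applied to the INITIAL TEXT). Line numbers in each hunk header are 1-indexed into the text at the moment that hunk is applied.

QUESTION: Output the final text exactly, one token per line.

Hunk 1: at line 8 remove [wvr,rzvl] add [werg,vqr] -> 13 lines: vpuv odkct bhmdj zndho wzvwx qrelf nvq aor mizo werg vqr xkhy sco
Hunk 2: at line 4 remove [qrelf,nvq,aor] add [skn,lqo,ojsc] -> 13 lines: vpuv odkct bhmdj zndho wzvwx skn lqo ojsc mizo werg vqr xkhy sco
Hunk 3: at line 8 remove [werg] add [hgsp] -> 13 lines: vpuv odkct bhmdj zndho wzvwx skn lqo ojsc mizo hgsp vqr xkhy sco
Hunk 4: at line 6 remove [lqo,ojsc] add [cox,ggbgy,yjhhr] -> 14 lines: vpuv odkct bhmdj zndho wzvwx skn cox ggbgy yjhhr mizo hgsp vqr xkhy sco

Answer: vpuv
odkct
bhmdj
zndho
wzvwx
skn
cox
ggbgy
yjhhr
mizo
hgsp
vqr
xkhy
sco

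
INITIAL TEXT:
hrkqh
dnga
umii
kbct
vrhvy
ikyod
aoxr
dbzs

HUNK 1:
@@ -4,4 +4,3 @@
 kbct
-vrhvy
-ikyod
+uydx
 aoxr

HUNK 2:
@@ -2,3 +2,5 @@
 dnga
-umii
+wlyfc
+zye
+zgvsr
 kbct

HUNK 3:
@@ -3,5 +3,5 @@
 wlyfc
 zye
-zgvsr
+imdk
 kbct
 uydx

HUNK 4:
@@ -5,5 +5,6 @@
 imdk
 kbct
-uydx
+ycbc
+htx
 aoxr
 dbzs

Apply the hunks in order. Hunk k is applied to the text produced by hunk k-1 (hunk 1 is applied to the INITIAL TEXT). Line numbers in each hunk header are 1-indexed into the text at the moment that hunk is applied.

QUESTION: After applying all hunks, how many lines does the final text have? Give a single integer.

Answer: 10

Derivation:
Hunk 1: at line 4 remove [vrhvy,ikyod] add [uydx] -> 7 lines: hrkqh dnga umii kbct uydx aoxr dbzs
Hunk 2: at line 2 remove [umii] add [wlyfc,zye,zgvsr] -> 9 lines: hrkqh dnga wlyfc zye zgvsr kbct uydx aoxr dbzs
Hunk 3: at line 3 remove [zgvsr] add [imdk] -> 9 lines: hrkqh dnga wlyfc zye imdk kbct uydx aoxr dbzs
Hunk 4: at line 5 remove [uydx] add [ycbc,htx] -> 10 lines: hrkqh dnga wlyfc zye imdk kbct ycbc htx aoxr dbzs
Final line count: 10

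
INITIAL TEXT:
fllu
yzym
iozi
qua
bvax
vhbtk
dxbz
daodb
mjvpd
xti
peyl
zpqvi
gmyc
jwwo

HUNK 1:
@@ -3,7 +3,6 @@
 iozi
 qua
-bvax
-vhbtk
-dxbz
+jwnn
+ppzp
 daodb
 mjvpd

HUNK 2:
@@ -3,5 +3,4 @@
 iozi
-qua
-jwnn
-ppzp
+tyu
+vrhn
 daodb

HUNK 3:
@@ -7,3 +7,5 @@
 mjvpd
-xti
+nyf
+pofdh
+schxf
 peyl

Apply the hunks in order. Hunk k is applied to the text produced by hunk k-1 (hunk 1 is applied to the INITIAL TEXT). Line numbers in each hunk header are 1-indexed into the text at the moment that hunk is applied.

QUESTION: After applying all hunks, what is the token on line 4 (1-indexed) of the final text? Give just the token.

Answer: tyu

Derivation:
Hunk 1: at line 3 remove [bvax,vhbtk,dxbz] add [jwnn,ppzp] -> 13 lines: fllu yzym iozi qua jwnn ppzp daodb mjvpd xti peyl zpqvi gmyc jwwo
Hunk 2: at line 3 remove [qua,jwnn,ppzp] add [tyu,vrhn] -> 12 lines: fllu yzym iozi tyu vrhn daodb mjvpd xti peyl zpqvi gmyc jwwo
Hunk 3: at line 7 remove [xti] add [nyf,pofdh,schxf] -> 14 lines: fllu yzym iozi tyu vrhn daodb mjvpd nyf pofdh schxf peyl zpqvi gmyc jwwo
Final line 4: tyu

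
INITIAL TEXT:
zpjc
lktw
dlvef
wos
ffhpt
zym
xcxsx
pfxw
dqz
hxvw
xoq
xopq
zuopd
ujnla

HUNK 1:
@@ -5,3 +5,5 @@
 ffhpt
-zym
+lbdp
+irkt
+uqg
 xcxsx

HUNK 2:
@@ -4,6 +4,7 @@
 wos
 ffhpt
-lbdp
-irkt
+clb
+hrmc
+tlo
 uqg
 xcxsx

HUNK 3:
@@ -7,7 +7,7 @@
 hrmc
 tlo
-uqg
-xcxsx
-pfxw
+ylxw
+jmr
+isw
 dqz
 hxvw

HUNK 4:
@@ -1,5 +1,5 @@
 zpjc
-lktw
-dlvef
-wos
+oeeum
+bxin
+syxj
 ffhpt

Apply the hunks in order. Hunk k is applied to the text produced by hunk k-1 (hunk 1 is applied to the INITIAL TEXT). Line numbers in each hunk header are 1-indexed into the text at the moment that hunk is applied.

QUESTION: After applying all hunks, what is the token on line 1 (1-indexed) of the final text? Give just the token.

Answer: zpjc

Derivation:
Hunk 1: at line 5 remove [zym] add [lbdp,irkt,uqg] -> 16 lines: zpjc lktw dlvef wos ffhpt lbdp irkt uqg xcxsx pfxw dqz hxvw xoq xopq zuopd ujnla
Hunk 2: at line 4 remove [lbdp,irkt] add [clb,hrmc,tlo] -> 17 lines: zpjc lktw dlvef wos ffhpt clb hrmc tlo uqg xcxsx pfxw dqz hxvw xoq xopq zuopd ujnla
Hunk 3: at line 7 remove [uqg,xcxsx,pfxw] add [ylxw,jmr,isw] -> 17 lines: zpjc lktw dlvef wos ffhpt clb hrmc tlo ylxw jmr isw dqz hxvw xoq xopq zuopd ujnla
Hunk 4: at line 1 remove [lktw,dlvef,wos] add [oeeum,bxin,syxj] -> 17 lines: zpjc oeeum bxin syxj ffhpt clb hrmc tlo ylxw jmr isw dqz hxvw xoq xopq zuopd ujnla
Final line 1: zpjc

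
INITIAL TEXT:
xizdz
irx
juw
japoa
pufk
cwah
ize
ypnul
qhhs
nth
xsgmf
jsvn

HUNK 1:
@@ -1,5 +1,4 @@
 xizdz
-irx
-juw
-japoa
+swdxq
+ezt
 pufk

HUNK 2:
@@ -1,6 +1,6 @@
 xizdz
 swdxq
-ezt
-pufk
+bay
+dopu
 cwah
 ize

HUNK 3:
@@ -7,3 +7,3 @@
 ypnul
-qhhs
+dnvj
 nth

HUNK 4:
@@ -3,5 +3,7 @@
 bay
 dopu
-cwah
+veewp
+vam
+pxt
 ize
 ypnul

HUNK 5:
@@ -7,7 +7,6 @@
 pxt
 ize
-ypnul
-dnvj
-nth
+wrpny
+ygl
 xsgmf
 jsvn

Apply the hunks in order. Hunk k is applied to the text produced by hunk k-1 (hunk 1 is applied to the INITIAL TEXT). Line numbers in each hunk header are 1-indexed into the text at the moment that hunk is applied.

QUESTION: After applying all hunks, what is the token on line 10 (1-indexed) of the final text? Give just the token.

Answer: ygl

Derivation:
Hunk 1: at line 1 remove [irx,juw,japoa] add [swdxq,ezt] -> 11 lines: xizdz swdxq ezt pufk cwah ize ypnul qhhs nth xsgmf jsvn
Hunk 2: at line 1 remove [ezt,pufk] add [bay,dopu] -> 11 lines: xizdz swdxq bay dopu cwah ize ypnul qhhs nth xsgmf jsvn
Hunk 3: at line 7 remove [qhhs] add [dnvj] -> 11 lines: xizdz swdxq bay dopu cwah ize ypnul dnvj nth xsgmf jsvn
Hunk 4: at line 3 remove [cwah] add [veewp,vam,pxt] -> 13 lines: xizdz swdxq bay dopu veewp vam pxt ize ypnul dnvj nth xsgmf jsvn
Hunk 5: at line 7 remove [ypnul,dnvj,nth] add [wrpny,ygl] -> 12 lines: xizdz swdxq bay dopu veewp vam pxt ize wrpny ygl xsgmf jsvn
Final line 10: ygl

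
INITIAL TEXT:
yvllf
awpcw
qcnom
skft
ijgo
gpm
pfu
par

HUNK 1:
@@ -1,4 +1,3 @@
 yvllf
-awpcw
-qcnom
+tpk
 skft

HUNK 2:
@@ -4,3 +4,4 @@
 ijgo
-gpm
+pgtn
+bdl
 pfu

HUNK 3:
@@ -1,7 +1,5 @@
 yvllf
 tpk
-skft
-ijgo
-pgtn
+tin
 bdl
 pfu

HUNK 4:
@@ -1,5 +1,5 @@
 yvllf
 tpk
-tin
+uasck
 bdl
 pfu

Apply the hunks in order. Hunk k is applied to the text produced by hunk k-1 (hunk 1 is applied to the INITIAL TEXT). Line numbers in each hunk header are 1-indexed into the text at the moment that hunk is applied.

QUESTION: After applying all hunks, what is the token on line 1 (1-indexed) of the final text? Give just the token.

Hunk 1: at line 1 remove [awpcw,qcnom] add [tpk] -> 7 lines: yvllf tpk skft ijgo gpm pfu par
Hunk 2: at line 4 remove [gpm] add [pgtn,bdl] -> 8 lines: yvllf tpk skft ijgo pgtn bdl pfu par
Hunk 3: at line 1 remove [skft,ijgo,pgtn] add [tin] -> 6 lines: yvllf tpk tin bdl pfu par
Hunk 4: at line 1 remove [tin] add [uasck] -> 6 lines: yvllf tpk uasck bdl pfu par
Final line 1: yvllf

Answer: yvllf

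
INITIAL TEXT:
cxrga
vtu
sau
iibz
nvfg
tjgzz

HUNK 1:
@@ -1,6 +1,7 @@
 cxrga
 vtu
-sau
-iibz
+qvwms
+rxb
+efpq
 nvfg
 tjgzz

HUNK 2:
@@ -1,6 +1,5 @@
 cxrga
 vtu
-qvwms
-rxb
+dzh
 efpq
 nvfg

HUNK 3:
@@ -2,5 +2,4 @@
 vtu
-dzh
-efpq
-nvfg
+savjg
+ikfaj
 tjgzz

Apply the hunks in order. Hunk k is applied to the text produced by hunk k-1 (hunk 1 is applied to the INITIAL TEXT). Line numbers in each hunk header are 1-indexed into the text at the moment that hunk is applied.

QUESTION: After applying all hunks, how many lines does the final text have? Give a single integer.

Answer: 5

Derivation:
Hunk 1: at line 1 remove [sau,iibz] add [qvwms,rxb,efpq] -> 7 lines: cxrga vtu qvwms rxb efpq nvfg tjgzz
Hunk 2: at line 1 remove [qvwms,rxb] add [dzh] -> 6 lines: cxrga vtu dzh efpq nvfg tjgzz
Hunk 3: at line 2 remove [dzh,efpq,nvfg] add [savjg,ikfaj] -> 5 lines: cxrga vtu savjg ikfaj tjgzz
Final line count: 5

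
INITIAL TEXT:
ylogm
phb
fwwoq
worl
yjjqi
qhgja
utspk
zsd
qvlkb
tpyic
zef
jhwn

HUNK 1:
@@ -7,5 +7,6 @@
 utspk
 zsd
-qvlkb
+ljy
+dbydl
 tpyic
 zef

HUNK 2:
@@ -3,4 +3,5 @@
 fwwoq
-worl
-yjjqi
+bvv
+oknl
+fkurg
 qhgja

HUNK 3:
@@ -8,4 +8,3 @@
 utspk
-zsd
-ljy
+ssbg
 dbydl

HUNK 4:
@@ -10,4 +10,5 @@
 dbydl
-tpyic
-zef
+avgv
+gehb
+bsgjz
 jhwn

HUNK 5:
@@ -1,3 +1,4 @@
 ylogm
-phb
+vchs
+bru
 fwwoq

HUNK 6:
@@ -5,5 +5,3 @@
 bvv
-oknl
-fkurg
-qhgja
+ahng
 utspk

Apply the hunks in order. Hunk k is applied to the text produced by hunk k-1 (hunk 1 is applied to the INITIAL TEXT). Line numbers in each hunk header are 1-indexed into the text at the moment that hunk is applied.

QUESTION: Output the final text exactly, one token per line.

Hunk 1: at line 7 remove [qvlkb] add [ljy,dbydl] -> 13 lines: ylogm phb fwwoq worl yjjqi qhgja utspk zsd ljy dbydl tpyic zef jhwn
Hunk 2: at line 3 remove [worl,yjjqi] add [bvv,oknl,fkurg] -> 14 lines: ylogm phb fwwoq bvv oknl fkurg qhgja utspk zsd ljy dbydl tpyic zef jhwn
Hunk 3: at line 8 remove [zsd,ljy] add [ssbg] -> 13 lines: ylogm phb fwwoq bvv oknl fkurg qhgja utspk ssbg dbydl tpyic zef jhwn
Hunk 4: at line 10 remove [tpyic,zef] add [avgv,gehb,bsgjz] -> 14 lines: ylogm phb fwwoq bvv oknl fkurg qhgja utspk ssbg dbydl avgv gehb bsgjz jhwn
Hunk 5: at line 1 remove [phb] add [vchs,bru] -> 15 lines: ylogm vchs bru fwwoq bvv oknl fkurg qhgja utspk ssbg dbydl avgv gehb bsgjz jhwn
Hunk 6: at line 5 remove [oknl,fkurg,qhgja] add [ahng] -> 13 lines: ylogm vchs bru fwwoq bvv ahng utspk ssbg dbydl avgv gehb bsgjz jhwn

Answer: ylogm
vchs
bru
fwwoq
bvv
ahng
utspk
ssbg
dbydl
avgv
gehb
bsgjz
jhwn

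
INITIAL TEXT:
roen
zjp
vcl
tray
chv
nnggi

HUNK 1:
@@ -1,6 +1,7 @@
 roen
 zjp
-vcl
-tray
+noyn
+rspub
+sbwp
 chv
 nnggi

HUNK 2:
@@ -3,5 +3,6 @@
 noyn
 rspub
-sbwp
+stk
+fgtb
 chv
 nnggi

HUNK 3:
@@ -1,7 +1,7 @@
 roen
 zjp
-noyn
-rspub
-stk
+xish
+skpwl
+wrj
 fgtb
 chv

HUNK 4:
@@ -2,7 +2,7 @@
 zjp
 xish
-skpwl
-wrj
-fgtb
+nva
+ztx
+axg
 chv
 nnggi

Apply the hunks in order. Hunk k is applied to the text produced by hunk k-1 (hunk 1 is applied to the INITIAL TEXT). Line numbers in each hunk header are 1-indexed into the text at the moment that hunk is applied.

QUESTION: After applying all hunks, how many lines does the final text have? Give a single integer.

Hunk 1: at line 1 remove [vcl,tray] add [noyn,rspub,sbwp] -> 7 lines: roen zjp noyn rspub sbwp chv nnggi
Hunk 2: at line 3 remove [sbwp] add [stk,fgtb] -> 8 lines: roen zjp noyn rspub stk fgtb chv nnggi
Hunk 3: at line 1 remove [noyn,rspub,stk] add [xish,skpwl,wrj] -> 8 lines: roen zjp xish skpwl wrj fgtb chv nnggi
Hunk 4: at line 2 remove [skpwl,wrj,fgtb] add [nva,ztx,axg] -> 8 lines: roen zjp xish nva ztx axg chv nnggi
Final line count: 8

Answer: 8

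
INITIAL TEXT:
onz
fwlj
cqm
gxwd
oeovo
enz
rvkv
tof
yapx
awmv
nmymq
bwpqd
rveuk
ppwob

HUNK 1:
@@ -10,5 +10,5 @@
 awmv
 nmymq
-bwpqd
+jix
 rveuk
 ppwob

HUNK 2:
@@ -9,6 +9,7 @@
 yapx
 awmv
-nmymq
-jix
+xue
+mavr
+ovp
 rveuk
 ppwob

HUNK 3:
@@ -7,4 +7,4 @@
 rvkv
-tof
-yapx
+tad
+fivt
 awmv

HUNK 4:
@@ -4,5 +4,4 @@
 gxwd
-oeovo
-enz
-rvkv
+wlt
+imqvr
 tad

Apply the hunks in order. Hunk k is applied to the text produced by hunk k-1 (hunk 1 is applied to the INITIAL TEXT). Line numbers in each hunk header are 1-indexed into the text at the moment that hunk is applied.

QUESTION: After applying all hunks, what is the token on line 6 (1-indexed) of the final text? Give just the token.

Answer: imqvr

Derivation:
Hunk 1: at line 10 remove [bwpqd] add [jix] -> 14 lines: onz fwlj cqm gxwd oeovo enz rvkv tof yapx awmv nmymq jix rveuk ppwob
Hunk 2: at line 9 remove [nmymq,jix] add [xue,mavr,ovp] -> 15 lines: onz fwlj cqm gxwd oeovo enz rvkv tof yapx awmv xue mavr ovp rveuk ppwob
Hunk 3: at line 7 remove [tof,yapx] add [tad,fivt] -> 15 lines: onz fwlj cqm gxwd oeovo enz rvkv tad fivt awmv xue mavr ovp rveuk ppwob
Hunk 4: at line 4 remove [oeovo,enz,rvkv] add [wlt,imqvr] -> 14 lines: onz fwlj cqm gxwd wlt imqvr tad fivt awmv xue mavr ovp rveuk ppwob
Final line 6: imqvr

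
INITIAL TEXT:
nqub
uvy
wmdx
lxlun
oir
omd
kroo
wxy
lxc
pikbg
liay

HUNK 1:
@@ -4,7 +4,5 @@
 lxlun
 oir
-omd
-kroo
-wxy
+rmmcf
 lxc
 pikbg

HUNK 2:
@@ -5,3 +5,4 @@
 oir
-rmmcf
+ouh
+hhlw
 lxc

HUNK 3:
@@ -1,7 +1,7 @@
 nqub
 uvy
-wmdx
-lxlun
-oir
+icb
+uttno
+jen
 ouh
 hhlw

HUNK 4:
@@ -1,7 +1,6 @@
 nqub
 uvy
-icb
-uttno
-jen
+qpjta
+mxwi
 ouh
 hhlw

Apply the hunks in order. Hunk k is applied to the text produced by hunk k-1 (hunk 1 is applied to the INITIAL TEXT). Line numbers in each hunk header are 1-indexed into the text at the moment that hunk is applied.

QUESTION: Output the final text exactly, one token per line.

Answer: nqub
uvy
qpjta
mxwi
ouh
hhlw
lxc
pikbg
liay

Derivation:
Hunk 1: at line 4 remove [omd,kroo,wxy] add [rmmcf] -> 9 lines: nqub uvy wmdx lxlun oir rmmcf lxc pikbg liay
Hunk 2: at line 5 remove [rmmcf] add [ouh,hhlw] -> 10 lines: nqub uvy wmdx lxlun oir ouh hhlw lxc pikbg liay
Hunk 3: at line 1 remove [wmdx,lxlun,oir] add [icb,uttno,jen] -> 10 lines: nqub uvy icb uttno jen ouh hhlw lxc pikbg liay
Hunk 4: at line 1 remove [icb,uttno,jen] add [qpjta,mxwi] -> 9 lines: nqub uvy qpjta mxwi ouh hhlw lxc pikbg liay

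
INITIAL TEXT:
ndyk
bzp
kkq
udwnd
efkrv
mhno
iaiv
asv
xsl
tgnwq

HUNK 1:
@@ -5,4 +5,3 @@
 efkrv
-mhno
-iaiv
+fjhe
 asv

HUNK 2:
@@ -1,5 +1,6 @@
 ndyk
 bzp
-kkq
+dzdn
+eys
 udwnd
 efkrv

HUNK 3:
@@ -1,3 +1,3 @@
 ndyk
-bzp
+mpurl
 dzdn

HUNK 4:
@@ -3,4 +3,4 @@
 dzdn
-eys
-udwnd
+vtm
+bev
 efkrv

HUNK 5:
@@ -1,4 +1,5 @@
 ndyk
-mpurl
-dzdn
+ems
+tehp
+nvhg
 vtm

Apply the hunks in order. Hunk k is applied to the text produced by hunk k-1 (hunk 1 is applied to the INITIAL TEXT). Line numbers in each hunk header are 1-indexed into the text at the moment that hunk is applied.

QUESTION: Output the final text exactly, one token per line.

Hunk 1: at line 5 remove [mhno,iaiv] add [fjhe] -> 9 lines: ndyk bzp kkq udwnd efkrv fjhe asv xsl tgnwq
Hunk 2: at line 1 remove [kkq] add [dzdn,eys] -> 10 lines: ndyk bzp dzdn eys udwnd efkrv fjhe asv xsl tgnwq
Hunk 3: at line 1 remove [bzp] add [mpurl] -> 10 lines: ndyk mpurl dzdn eys udwnd efkrv fjhe asv xsl tgnwq
Hunk 4: at line 3 remove [eys,udwnd] add [vtm,bev] -> 10 lines: ndyk mpurl dzdn vtm bev efkrv fjhe asv xsl tgnwq
Hunk 5: at line 1 remove [mpurl,dzdn] add [ems,tehp,nvhg] -> 11 lines: ndyk ems tehp nvhg vtm bev efkrv fjhe asv xsl tgnwq

Answer: ndyk
ems
tehp
nvhg
vtm
bev
efkrv
fjhe
asv
xsl
tgnwq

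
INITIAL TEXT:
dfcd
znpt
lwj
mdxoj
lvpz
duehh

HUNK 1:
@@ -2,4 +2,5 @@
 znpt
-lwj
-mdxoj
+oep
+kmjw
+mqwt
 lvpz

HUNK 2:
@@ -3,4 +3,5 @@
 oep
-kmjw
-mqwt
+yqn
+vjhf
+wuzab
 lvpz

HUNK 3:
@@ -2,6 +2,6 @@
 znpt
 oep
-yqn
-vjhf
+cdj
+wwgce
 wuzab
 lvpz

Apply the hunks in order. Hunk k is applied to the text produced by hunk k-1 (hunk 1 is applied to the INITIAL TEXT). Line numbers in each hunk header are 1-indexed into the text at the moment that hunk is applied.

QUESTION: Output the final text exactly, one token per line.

Answer: dfcd
znpt
oep
cdj
wwgce
wuzab
lvpz
duehh

Derivation:
Hunk 1: at line 2 remove [lwj,mdxoj] add [oep,kmjw,mqwt] -> 7 lines: dfcd znpt oep kmjw mqwt lvpz duehh
Hunk 2: at line 3 remove [kmjw,mqwt] add [yqn,vjhf,wuzab] -> 8 lines: dfcd znpt oep yqn vjhf wuzab lvpz duehh
Hunk 3: at line 2 remove [yqn,vjhf] add [cdj,wwgce] -> 8 lines: dfcd znpt oep cdj wwgce wuzab lvpz duehh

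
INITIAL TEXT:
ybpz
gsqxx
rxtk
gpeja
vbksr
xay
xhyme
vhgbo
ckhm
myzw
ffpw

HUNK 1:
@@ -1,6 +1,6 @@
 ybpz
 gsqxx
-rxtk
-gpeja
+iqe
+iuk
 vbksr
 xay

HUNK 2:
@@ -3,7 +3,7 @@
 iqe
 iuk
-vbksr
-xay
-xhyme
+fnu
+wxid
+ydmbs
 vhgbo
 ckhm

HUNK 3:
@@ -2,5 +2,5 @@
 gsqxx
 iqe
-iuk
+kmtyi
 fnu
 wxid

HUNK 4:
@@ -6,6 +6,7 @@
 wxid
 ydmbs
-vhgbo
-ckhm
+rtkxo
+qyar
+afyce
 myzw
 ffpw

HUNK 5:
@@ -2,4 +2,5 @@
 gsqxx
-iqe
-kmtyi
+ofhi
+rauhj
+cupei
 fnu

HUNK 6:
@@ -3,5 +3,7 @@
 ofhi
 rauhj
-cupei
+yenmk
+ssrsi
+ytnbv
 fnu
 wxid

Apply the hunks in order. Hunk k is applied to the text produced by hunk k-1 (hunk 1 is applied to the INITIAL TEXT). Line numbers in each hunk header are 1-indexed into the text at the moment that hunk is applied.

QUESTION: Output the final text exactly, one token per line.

Hunk 1: at line 1 remove [rxtk,gpeja] add [iqe,iuk] -> 11 lines: ybpz gsqxx iqe iuk vbksr xay xhyme vhgbo ckhm myzw ffpw
Hunk 2: at line 3 remove [vbksr,xay,xhyme] add [fnu,wxid,ydmbs] -> 11 lines: ybpz gsqxx iqe iuk fnu wxid ydmbs vhgbo ckhm myzw ffpw
Hunk 3: at line 2 remove [iuk] add [kmtyi] -> 11 lines: ybpz gsqxx iqe kmtyi fnu wxid ydmbs vhgbo ckhm myzw ffpw
Hunk 4: at line 6 remove [vhgbo,ckhm] add [rtkxo,qyar,afyce] -> 12 lines: ybpz gsqxx iqe kmtyi fnu wxid ydmbs rtkxo qyar afyce myzw ffpw
Hunk 5: at line 2 remove [iqe,kmtyi] add [ofhi,rauhj,cupei] -> 13 lines: ybpz gsqxx ofhi rauhj cupei fnu wxid ydmbs rtkxo qyar afyce myzw ffpw
Hunk 6: at line 3 remove [cupei] add [yenmk,ssrsi,ytnbv] -> 15 lines: ybpz gsqxx ofhi rauhj yenmk ssrsi ytnbv fnu wxid ydmbs rtkxo qyar afyce myzw ffpw

Answer: ybpz
gsqxx
ofhi
rauhj
yenmk
ssrsi
ytnbv
fnu
wxid
ydmbs
rtkxo
qyar
afyce
myzw
ffpw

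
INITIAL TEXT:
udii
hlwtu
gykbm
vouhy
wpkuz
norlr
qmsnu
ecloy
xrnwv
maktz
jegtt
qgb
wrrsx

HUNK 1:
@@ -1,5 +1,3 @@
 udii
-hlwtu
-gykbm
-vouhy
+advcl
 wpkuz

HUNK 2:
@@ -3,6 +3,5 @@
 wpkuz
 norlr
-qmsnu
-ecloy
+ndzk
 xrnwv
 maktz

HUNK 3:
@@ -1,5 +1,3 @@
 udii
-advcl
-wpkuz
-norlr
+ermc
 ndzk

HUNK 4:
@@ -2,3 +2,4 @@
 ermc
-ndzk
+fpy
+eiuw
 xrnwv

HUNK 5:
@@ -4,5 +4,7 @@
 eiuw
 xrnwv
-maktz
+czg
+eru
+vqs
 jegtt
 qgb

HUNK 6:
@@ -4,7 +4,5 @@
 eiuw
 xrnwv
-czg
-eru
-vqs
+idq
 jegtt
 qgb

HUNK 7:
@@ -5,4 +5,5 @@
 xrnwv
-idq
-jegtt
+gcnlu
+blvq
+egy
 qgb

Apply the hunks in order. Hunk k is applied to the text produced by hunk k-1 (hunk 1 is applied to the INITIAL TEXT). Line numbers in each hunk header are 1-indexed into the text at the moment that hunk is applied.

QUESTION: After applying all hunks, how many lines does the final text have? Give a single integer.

Answer: 10

Derivation:
Hunk 1: at line 1 remove [hlwtu,gykbm,vouhy] add [advcl] -> 11 lines: udii advcl wpkuz norlr qmsnu ecloy xrnwv maktz jegtt qgb wrrsx
Hunk 2: at line 3 remove [qmsnu,ecloy] add [ndzk] -> 10 lines: udii advcl wpkuz norlr ndzk xrnwv maktz jegtt qgb wrrsx
Hunk 3: at line 1 remove [advcl,wpkuz,norlr] add [ermc] -> 8 lines: udii ermc ndzk xrnwv maktz jegtt qgb wrrsx
Hunk 4: at line 2 remove [ndzk] add [fpy,eiuw] -> 9 lines: udii ermc fpy eiuw xrnwv maktz jegtt qgb wrrsx
Hunk 5: at line 4 remove [maktz] add [czg,eru,vqs] -> 11 lines: udii ermc fpy eiuw xrnwv czg eru vqs jegtt qgb wrrsx
Hunk 6: at line 4 remove [czg,eru,vqs] add [idq] -> 9 lines: udii ermc fpy eiuw xrnwv idq jegtt qgb wrrsx
Hunk 7: at line 5 remove [idq,jegtt] add [gcnlu,blvq,egy] -> 10 lines: udii ermc fpy eiuw xrnwv gcnlu blvq egy qgb wrrsx
Final line count: 10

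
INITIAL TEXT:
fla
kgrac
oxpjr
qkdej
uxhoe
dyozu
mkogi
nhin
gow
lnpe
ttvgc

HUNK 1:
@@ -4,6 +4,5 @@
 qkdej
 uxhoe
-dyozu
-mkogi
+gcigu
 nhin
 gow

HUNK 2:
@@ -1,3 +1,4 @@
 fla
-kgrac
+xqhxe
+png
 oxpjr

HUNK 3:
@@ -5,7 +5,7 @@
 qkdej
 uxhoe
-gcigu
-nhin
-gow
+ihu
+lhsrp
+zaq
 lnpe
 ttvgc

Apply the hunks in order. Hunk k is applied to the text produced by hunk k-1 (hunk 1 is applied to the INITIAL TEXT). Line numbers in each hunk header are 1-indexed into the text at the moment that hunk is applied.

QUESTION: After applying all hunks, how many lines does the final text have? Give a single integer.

Answer: 11

Derivation:
Hunk 1: at line 4 remove [dyozu,mkogi] add [gcigu] -> 10 lines: fla kgrac oxpjr qkdej uxhoe gcigu nhin gow lnpe ttvgc
Hunk 2: at line 1 remove [kgrac] add [xqhxe,png] -> 11 lines: fla xqhxe png oxpjr qkdej uxhoe gcigu nhin gow lnpe ttvgc
Hunk 3: at line 5 remove [gcigu,nhin,gow] add [ihu,lhsrp,zaq] -> 11 lines: fla xqhxe png oxpjr qkdej uxhoe ihu lhsrp zaq lnpe ttvgc
Final line count: 11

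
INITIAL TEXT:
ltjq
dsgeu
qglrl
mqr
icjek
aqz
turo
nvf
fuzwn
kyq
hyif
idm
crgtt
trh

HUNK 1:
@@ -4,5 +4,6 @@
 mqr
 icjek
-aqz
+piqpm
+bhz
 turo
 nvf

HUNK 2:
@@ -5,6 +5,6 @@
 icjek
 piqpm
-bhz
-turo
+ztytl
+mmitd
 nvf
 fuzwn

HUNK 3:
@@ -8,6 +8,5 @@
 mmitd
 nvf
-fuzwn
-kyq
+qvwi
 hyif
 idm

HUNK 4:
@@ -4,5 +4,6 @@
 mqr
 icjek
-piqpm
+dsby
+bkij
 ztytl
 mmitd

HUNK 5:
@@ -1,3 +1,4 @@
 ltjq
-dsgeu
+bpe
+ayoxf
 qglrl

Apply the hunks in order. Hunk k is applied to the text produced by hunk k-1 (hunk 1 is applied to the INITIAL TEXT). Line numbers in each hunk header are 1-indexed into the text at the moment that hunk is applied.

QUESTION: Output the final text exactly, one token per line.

Hunk 1: at line 4 remove [aqz] add [piqpm,bhz] -> 15 lines: ltjq dsgeu qglrl mqr icjek piqpm bhz turo nvf fuzwn kyq hyif idm crgtt trh
Hunk 2: at line 5 remove [bhz,turo] add [ztytl,mmitd] -> 15 lines: ltjq dsgeu qglrl mqr icjek piqpm ztytl mmitd nvf fuzwn kyq hyif idm crgtt trh
Hunk 3: at line 8 remove [fuzwn,kyq] add [qvwi] -> 14 lines: ltjq dsgeu qglrl mqr icjek piqpm ztytl mmitd nvf qvwi hyif idm crgtt trh
Hunk 4: at line 4 remove [piqpm] add [dsby,bkij] -> 15 lines: ltjq dsgeu qglrl mqr icjek dsby bkij ztytl mmitd nvf qvwi hyif idm crgtt trh
Hunk 5: at line 1 remove [dsgeu] add [bpe,ayoxf] -> 16 lines: ltjq bpe ayoxf qglrl mqr icjek dsby bkij ztytl mmitd nvf qvwi hyif idm crgtt trh

Answer: ltjq
bpe
ayoxf
qglrl
mqr
icjek
dsby
bkij
ztytl
mmitd
nvf
qvwi
hyif
idm
crgtt
trh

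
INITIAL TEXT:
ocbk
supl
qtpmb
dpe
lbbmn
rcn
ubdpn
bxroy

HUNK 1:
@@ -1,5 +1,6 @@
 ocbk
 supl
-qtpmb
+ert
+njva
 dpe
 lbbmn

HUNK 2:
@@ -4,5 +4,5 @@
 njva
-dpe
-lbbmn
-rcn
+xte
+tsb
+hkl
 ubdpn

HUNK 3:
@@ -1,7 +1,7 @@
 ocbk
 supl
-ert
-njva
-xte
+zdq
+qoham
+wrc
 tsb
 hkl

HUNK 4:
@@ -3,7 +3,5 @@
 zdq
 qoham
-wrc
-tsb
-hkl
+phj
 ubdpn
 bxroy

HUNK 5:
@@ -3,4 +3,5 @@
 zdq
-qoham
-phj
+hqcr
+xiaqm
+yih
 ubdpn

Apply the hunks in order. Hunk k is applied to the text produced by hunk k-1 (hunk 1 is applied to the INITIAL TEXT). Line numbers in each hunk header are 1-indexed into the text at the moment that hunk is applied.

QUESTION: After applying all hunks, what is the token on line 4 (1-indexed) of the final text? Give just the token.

Hunk 1: at line 1 remove [qtpmb] add [ert,njva] -> 9 lines: ocbk supl ert njva dpe lbbmn rcn ubdpn bxroy
Hunk 2: at line 4 remove [dpe,lbbmn,rcn] add [xte,tsb,hkl] -> 9 lines: ocbk supl ert njva xte tsb hkl ubdpn bxroy
Hunk 3: at line 1 remove [ert,njva,xte] add [zdq,qoham,wrc] -> 9 lines: ocbk supl zdq qoham wrc tsb hkl ubdpn bxroy
Hunk 4: at line 3 remove [wrc,tsb,hkl] add [phj] -> 7 lines: ocbk supl zdq qoham phj ubdpn bxroy
Hunk 5: at line 3 remove [qoham,phj] add [hqcr,xiaqm,yih] -> 8 lines: ocbk supl zdq hqcr xiaqm yih ubdpn bxroy
Final line 4: hqcr

Answer: hqcr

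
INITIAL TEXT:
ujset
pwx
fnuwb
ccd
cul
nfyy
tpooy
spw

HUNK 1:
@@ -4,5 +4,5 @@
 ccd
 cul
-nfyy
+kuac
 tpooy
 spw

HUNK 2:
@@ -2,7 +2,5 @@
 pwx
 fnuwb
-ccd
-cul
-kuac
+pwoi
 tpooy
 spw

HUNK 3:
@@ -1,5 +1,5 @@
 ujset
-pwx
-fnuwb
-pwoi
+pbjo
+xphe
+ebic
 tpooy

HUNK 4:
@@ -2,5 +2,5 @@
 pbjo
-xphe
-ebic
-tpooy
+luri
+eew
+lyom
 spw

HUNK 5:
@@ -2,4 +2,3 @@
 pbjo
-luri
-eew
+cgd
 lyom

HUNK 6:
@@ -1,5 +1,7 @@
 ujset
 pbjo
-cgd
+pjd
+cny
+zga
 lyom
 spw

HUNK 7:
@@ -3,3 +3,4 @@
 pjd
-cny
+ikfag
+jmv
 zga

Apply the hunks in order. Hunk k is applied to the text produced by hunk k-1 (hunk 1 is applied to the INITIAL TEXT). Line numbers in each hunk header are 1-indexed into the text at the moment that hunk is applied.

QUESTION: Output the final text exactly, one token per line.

Hunk 1: at line 4 remove [nfyy] add [kuac] -> 8 lines: ujset pwx fnuwb ccd cul kuac tpooy spw
Hunk 2: at line 2 remove [ccd,cul,kuac] add [pwoi] -> 6 lines: ujset pwx fnuwb pwoi tpooy spw
Hunk 3: at line 1 remove [pwx,fnuwb,pwoi] add [pbjo,xphe,ebic] -> 6 lines: ujset pbjo xphe ebic tpooy spw
Hunk 4: at line 2 remove [xphe,ebic,tpooy] add [luri,eew,lyom] -> 6 lines: ujset pbjo luri eew lyom spw
Hunk 5: at line 2 remove [luri,eew] add [cgd] -> 5 lines: ujset pbjo cgd lyom spw
Hunk 6: at line 1 remove [cgd] add [pjd,cny,zga] -> 7 lines: ujset pbjo pjd cny zga lyom spw
Hunk 7: at line 3 remove [cny] add [ikfag,jmv] -> 8 lines: ujset pbjo pjd ikfag jmv zga lyom spw

Answer: ujset
pbjo
pjd
ikfag
jmv
zga
lyom
spw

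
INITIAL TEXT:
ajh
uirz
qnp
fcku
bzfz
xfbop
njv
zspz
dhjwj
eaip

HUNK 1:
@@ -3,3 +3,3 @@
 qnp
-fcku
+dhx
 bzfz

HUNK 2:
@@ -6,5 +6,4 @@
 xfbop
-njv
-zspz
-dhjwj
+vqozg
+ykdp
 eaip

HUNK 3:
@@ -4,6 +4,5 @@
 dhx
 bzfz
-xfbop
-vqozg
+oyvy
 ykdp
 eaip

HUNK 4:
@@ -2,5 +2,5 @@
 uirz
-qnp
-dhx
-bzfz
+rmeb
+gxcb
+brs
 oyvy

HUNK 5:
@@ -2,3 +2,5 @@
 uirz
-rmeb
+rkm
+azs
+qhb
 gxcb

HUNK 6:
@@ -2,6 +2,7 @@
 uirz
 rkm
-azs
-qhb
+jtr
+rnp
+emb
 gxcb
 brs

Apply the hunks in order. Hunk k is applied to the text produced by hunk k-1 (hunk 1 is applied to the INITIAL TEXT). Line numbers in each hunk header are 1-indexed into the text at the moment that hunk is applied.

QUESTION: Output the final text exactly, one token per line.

Answer: ajh
uirz
rkm
jtr
rnp
emb
gxcb
brs
oyvy
ykdp
eaip

Derivation:
Hunk 1: at line 3 remove [fcku] add [dhx] -> 10 lines: ajh uirz qnp dhx bzfz xfbop njv zspz dhjwj eaip
Hunk 2: at line 6 remove [njv,zspz,dhjwj] add [vqozg,ykdp] -> 9 lines: ajh uirz qnp dhx bzfz xfbop vqozg ykdp eaip
Hunk 3: at line 4 remove [xfbop,vqozg] add [oyvy] -> 8 lines: ajh uirz qnp dhx bzfz oyvy ykdp eaip
Hunk 4: at line 2 remove [qnp,dhx,bzfz] add [rmeb,gxcb,brs] -> 8 lines: ajh uirz rmeb gxcb brs oyvy ykdp eaip
Hunk 5: at line 2 remove [rmeb] add [rkm,azs,qhb] -> 10 lines: ajh uirz rkm azs qhb gxcb brs oyvy ykdp eaip
Hunk 6: at line 2 remove [azs,qhb] add [jtr,rnp,emb] -> 11 lines: ajh uirz rkm jtr rnp emb gxcb brs oyvy ykdp eaip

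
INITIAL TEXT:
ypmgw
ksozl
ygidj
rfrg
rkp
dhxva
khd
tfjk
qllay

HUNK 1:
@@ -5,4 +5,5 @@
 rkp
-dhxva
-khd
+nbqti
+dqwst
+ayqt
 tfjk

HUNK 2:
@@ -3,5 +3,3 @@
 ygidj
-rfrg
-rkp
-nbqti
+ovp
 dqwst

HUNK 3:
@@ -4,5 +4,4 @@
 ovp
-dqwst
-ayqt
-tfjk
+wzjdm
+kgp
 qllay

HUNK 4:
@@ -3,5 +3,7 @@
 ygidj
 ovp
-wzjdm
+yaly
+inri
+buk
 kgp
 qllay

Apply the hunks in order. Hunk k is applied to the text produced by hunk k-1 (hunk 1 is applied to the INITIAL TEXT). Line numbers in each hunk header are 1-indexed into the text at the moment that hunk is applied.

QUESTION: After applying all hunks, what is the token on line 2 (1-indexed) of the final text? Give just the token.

Hunk 1: at line 5 remove [dhxva,khd] add [nbqti,dqwst,ayqt] -> 10 lines: ypmgw ksozl ygidj rfrg rkp nbqti dqwst ayqt tfjk qllay
Hunk 2: at line 3 remove [rfrg,rkp,nbqti] add [ovp] -> 8 lines: ypmgw ksozl ygidj ovp dqwst ayqt tfjk qllay
Hunk 3: at line 4 remove [dqwst,ayqt,tfjk] add [wzjdm,kgp] -> 7 lines: ypmgw ksozl ygidj ovp wzjdm kgp qllay
Hunk 4: at line 3 remove [wzjdm] add [yaly,inri,buk] -> 9 lines: ypmgw ksozl ygidj ovp yaly inri buk kgp qllay
Final line 2: ksozl

Answer: ksozl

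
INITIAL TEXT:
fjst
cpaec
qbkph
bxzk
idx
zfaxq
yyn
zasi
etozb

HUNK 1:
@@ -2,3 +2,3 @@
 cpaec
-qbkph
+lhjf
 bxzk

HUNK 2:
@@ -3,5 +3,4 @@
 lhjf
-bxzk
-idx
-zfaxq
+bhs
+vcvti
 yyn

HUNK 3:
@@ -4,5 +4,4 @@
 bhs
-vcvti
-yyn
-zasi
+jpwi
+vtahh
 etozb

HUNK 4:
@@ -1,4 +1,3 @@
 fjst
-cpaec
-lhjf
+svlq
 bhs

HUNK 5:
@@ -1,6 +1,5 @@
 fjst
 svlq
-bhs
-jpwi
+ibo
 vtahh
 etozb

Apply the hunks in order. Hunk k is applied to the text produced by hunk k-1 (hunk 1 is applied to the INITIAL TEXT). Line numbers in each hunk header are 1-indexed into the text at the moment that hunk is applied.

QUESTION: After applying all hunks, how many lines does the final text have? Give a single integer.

Answer: 5

Derivation:
Hunk 1: at line 2 remove [qbkph] add [lhjf] -> 9 lines: fjst cpaec lhjf bxzk idx zfaxq yyn zasi etozb
Hunk 2: at line 3 remove [bxzk,idx,zfaxq] add [bhs,vcvti] -> 8 lines: fjst cpaec lhjf bhs vcvti yyn zasi etozb
Hunk 3: at line 4 remove [vcvti,yyn,zasi] add [jpwi,vtahh] -> 7 lines: fjst cpaec lhjf bhs jpwi vtahh etozb
Hunk 4: at line 1 remove [cpaec,lhjf] add [svlq] -> 6 lines: fjst svlq bhs jpwi vtahh etozb
Hunk 5: at line 1 remove [bhs,jpwi] add [ibo] -> 5 lines: fjst svlq ibo vtahh etozb
Final line count: 5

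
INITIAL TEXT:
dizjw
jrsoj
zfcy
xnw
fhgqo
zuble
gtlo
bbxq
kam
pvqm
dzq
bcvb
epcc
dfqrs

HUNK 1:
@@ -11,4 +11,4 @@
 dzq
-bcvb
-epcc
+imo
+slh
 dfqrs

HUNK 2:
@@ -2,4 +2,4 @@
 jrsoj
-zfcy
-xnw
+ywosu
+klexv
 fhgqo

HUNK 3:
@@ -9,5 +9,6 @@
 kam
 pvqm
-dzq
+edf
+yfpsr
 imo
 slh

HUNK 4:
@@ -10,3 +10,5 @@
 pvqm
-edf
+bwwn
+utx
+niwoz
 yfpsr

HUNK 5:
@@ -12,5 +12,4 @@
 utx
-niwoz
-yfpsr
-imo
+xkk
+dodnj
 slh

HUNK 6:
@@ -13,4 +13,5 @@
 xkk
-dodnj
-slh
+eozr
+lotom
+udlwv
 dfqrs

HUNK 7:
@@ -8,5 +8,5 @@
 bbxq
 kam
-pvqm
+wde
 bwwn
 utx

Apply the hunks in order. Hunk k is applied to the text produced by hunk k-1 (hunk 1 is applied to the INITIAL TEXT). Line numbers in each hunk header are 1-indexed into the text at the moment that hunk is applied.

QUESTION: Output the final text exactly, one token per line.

Hunk 1: at line 11 remove [bcvb,epcc] add [imo,slh] -> 14 lines: dizjw jrsoj zfcy xnw fhgqo zuble gtlo bbxq kam pvqm dzq imo slh dfqrs
Hunk 2: at line 2 remove [zfcy,xnw] add [ywosu,klexv] -> 14 lines: dizjw jrsoj ywosu klexv fhgqo zuble gtlo bbxq kam pvqm dzq imo slh dfqrs
Hunk 3: at line 9 remove [dzq] add [edf,yfpsr] -> 15 lines: dizjw jrsoj ywosu klexv fhgqo zuble gtlo bbxq kam pvqm edf yfpsr imo slh dfqrs
Hunk 4: at line 10 remove [edf] add [bwwn,utx,niwoz] -> 17 lines: dizjw jrsoj ywosu klexv fhgqo zuble gtlo bbxq kam pvqm bwwn utx niwoz yfpsr imo slh dfqrs
Hunk 5: at line 12 remove [niwoz,yfpsr,imo] add [xkk,dodnj] -> 16 lines: dizjw jrsoj ywosu klexv fhgqo zuble gtlo bbxq kam pvqm bwwn utx xkk dodnj slh dfqrs
Hunk 6: at line 13 remove [dodnj,slh] add [eozr,lotom,udlwv] -> 17 lines: dizjw jrsoj ywosu klexv fhgqo zuble gtlo bbxq kam pvqm bwwn utx xkk eozr lotom udlwv dfqrs
Hunk 7: at line 8 remove [pvqm] add [wde] -> 17 lines: dizjw jrsoj ywosu klexv fhgqo zuble gtlo bbxq kam wde bwwn utx xkk eozr lotom udlwv dfqrs

Answer: dizjw
jrsoj
ywosu
klexv
fhgqo
zuble
gtlo
bbxq
kam
wde
bwwn
utx
xkk
eozr
lotom
udlwv
dfqrs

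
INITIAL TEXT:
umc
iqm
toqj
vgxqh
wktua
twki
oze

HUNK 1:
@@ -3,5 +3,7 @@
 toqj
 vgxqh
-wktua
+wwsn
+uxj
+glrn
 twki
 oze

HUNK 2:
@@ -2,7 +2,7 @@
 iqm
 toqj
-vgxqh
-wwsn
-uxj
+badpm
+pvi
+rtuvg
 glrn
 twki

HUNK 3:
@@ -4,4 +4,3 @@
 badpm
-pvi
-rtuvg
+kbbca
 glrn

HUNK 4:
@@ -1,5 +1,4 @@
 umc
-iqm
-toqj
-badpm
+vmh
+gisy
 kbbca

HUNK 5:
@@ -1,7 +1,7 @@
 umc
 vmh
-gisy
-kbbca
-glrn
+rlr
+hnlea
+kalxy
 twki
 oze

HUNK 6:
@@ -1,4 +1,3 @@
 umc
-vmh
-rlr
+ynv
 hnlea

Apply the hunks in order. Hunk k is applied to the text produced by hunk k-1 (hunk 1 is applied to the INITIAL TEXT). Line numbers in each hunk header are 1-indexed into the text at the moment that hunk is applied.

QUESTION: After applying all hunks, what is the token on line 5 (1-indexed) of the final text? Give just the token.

Hunk 1: at line 3 remove [wktua] add [wwsn,uxj,glrn] -> 9 lines: umc iqm toqj vgxqh wwsn uxj glrn twki oze
Hunk 2: at line 2 remove [vgxqh,wwsn,uxj] add [badpm,pvi,rtuvg] -> 9 lines: umc iqm toqj badpm pvi rtuvg glrn twki oze
Hunk 3: at line 4 remove [pvi,rtuvg] add [kbbca] -> 8 lines: umc iqm toqj badpm kbbca glrn twki oze
Hunk 4: at line 1 remove [iqm,toqj,badpm] add [vmh,gisy] -> 7 lines: umc vmh gisy kbbca glrn twki oze
Hunk 5: at line 1 remove [gisy,kbbca,glrn] add [rlr,hnlea,kalxy] -> 7 lines: umc vmh rlr hnlea kalxy twki oze
Hunk 6: at line 1 remove [vmh,rlr] add [ynv] -> 6 lines: umc ynv hnlea kalxy twki oze
Final line 5: twki

Answer: twki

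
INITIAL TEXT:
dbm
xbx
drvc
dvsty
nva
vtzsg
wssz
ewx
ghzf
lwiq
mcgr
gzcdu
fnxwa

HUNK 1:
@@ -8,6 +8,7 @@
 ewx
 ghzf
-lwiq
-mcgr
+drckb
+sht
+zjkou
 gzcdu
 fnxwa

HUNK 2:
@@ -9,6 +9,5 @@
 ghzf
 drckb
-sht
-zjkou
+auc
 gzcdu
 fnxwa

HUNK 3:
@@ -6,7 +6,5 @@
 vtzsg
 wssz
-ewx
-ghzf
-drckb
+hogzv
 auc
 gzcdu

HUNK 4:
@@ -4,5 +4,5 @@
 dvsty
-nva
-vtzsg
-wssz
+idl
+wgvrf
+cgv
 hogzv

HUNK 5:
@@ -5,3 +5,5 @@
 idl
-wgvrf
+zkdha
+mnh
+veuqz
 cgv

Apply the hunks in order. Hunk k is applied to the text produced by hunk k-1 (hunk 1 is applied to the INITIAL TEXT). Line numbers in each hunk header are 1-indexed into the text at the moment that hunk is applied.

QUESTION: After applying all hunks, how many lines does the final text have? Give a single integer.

Answer: 13

Derivation:
Hunk 1: at line 8 remove [lwiq,mcgr] add [drckb,sht,zjkou] -> 14 lines: dbm xbx drvc dvsty nva vtzsg wssz ewx ghzf drckb sht zjkou gzcdu fnxwa
Hunk 2: at line 9 remove [sht,zjkou] add [auc] -> 13 lines: dbm xbx drvc dvsty nva vtzsg wssz ewx ghzf drckb auc gzcdu fnxwa
Hunk 3: at line 6 remove [ewx,ghzf,drckb] add [hogzv] -> 11 lines: dbm xbx drvc dvsty nva vtzsg wssz hogzv auc gzcdu fnxwa
Hunk 4: at line 4 remove [nva,vtzsg,wssz] add [idl,wgvrf,cgv] -> 11 lines: dbm xbx drvc dvsty idl wgvrf cgv hogzv auc gzcdu fnxwa
Hunk 5: at line 5 remove [wgvrf] add [zkdha,mnh,veuqz] -> 13 lines: dbm xbx drvc dvsty idl zkdha mnh veuqz cgv hogzv auc gzcdu fnxwa
Final line count: 13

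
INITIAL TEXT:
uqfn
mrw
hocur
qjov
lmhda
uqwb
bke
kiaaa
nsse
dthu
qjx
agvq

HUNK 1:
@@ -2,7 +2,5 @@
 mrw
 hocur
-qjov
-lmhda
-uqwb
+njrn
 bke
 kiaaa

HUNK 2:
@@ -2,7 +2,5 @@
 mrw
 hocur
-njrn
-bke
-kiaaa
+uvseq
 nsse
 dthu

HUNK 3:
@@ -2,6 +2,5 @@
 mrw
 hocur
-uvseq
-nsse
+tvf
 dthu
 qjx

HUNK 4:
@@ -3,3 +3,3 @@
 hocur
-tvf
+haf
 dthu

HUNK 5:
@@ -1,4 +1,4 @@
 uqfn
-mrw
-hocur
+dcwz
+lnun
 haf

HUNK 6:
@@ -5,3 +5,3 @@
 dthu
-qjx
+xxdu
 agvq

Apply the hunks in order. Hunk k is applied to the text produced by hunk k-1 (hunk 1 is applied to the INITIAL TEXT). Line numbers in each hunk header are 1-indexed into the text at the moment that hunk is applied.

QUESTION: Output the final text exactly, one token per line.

Answer: uqfn
dcwz
lnun
haf
dthu
xxdu
agvq

Derivation:
Hunk 1: at line 2 remove [qjov,lmhda,uqwb] add [njrn] -> 10 lines: uqfn mrw hocur njrn bke kiaaa nsse dthu qjx agvq
Hunk 2: at line 2 remove [njrn,bke,kiaaa] add [uvseq] -> 8 lines: uqfn mrw hocur uvseq nsse dthu qjx agvq
Hunk 3: at line 2 remove [uvseq,nsse] add [tvf] -> 7 lines: uqfn mrw hocur tvf dthu qjx agvq
Hunk 4: at line 3 remove [tvf] add [haf] -> 7 lines: uqfn mrw hocur haf dthu qjx agvq
Hunk 5: at line 1 remove [mrw,hocur] add [dcwz,lnun] -> 7 lines: uqfn dcwz lnun haf dthu qjx agvq
Hunk 6: at line 5 remove [qjx] add [xxdu] -> 7 lines: uqfn dcwz lnun haf dthu xxdu agvq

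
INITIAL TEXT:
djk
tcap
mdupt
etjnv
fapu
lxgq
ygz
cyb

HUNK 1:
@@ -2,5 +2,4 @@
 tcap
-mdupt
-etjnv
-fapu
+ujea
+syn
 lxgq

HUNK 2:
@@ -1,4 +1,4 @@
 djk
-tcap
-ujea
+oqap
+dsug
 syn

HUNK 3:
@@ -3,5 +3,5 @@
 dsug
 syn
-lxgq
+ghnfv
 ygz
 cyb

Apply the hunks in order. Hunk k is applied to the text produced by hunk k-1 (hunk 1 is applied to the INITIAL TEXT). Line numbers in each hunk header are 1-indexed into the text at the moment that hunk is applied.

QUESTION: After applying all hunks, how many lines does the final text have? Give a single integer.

Answer: 7

Derivation:
Hunk 1: at line 2 remove [mdupt,etjnv,fapu] add [ujea,syn] -> 7 lines: djk tcap ujea syn lxgq ygz cyb
Hunk 2: at line 1 remove [tcap,ujea] add [oqap,dsug] -> 7 lines: djk oqap dsug syn lxgq ygz cyb
Hunk 3: at line 3 remove [lxgq] add [ghnfv] -> 7 lines: djk oqap dsug syn ghnfv ygz cyb
Final line count: 7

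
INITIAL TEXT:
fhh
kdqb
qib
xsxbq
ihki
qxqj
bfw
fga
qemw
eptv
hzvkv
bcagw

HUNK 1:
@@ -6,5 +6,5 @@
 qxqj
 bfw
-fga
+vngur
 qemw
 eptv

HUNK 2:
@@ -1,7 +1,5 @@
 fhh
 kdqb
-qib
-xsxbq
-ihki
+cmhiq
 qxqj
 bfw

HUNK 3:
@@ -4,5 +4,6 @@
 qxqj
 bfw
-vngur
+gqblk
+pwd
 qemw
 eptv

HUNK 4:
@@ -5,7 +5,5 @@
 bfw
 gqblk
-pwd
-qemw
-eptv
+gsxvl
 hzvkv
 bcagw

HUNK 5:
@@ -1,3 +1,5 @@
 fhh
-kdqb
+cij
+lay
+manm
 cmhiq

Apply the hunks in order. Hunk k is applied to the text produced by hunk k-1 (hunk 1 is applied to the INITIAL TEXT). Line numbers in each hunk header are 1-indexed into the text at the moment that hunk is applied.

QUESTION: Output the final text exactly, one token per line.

Hunk 1: at line 6 remove [fga] add [vngur] -> 12 lines: fhh kdqb qib xsxbq ihki qxqj bfw vngur qemw eptv hzvkv bcagw
Hunk 2: at line 1 remove [qib,xsxbq,ihki] add [cmhiq] -> 10 lines: fhh kdqb cmhiq qxqj bfw vngur qemw eptv hzvkv bcagw
Hunk 3: at line 4 remove [vngur] add [gqblk,pwd] -> 11 lines: fhh kdqb cmhiq qxqj bfw gqblk pwd qemw eptv hzvkv bcagw
Hunk 4: at line 5 remove [pwd,qemw,eptv] add [gsxvl] -> 9 lines: fhh kdqb cmhiq qxqj bfw gqblk gsxvl hzvkv bcagw
Hunk 5: at line 1 remove [kdqb] add [cij,lay,manm] -> 11 lines: fhh cij lay manm cmhiq qxqj bfw gqblk gsxvl hzvkv bcagw

Answer: fhh
cij
lay
manm
cmhiq
qxqj
bfw
gqblk
gsxvl
hzvkv
bcagw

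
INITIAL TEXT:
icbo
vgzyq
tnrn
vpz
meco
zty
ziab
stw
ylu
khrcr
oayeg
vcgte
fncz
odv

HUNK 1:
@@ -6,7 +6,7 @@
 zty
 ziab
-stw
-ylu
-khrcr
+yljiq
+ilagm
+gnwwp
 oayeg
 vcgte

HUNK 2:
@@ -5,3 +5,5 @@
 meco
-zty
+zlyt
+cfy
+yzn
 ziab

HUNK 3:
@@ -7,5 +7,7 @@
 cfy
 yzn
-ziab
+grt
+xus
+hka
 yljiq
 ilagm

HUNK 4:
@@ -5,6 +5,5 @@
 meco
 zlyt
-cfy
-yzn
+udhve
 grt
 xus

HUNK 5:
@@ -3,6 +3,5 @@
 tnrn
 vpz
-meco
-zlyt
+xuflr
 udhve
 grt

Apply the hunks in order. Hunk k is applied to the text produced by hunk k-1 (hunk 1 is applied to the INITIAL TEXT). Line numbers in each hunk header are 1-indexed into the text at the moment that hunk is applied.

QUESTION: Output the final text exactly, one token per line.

Answer: icbo
vgzyq
tnrn
vpz
xuflr
udhve
grt
xus
hka
yljiq
ilagm
gnwwp
oayeg
vcgte
fncz
odv

Derivation:
Hunk 1: at line 6 remove [stw,ylu,khrcr] add [yljiq,ilagm,gnwwp] -> 14 lines: icbo vgzyq tnrn vpz meco zty ziab yljiq ilagm gnwwp oayeg vcgte fncz odv
Hunk 2: at line 5 remove [zty] add [zlyt,cfy,yzn] -> 16 lines: icbo vgzyq tnrn vpz meco zlyt cfy yzn ziab yljiq ilagm gnwwp oayeg vcgte fncz odv
Hunk 3: at line 7 remove [ziab] add [grt,xus,hka] -> 18 lines: icbo vgzyq tnrn vpz meco zlyt cfy yzn grt xus hka yljiq ilagm gnwwp oayeg vcgte fncz odv
Hunk 4: at line 5 remove [cfy,yzn] add [udhve] -> 17 lines: icbo vgzyq tnrn vpz meco zlyt udhve grt xus hka yljiq ilagm gnwwp oayeg vcgte fncz odv
Hunk 5: at line 3 remove [meco,zlyt] add [xuflr] -> 16 lines: icbo vgzyq tnrn vpz xuflr udhve grt xus hka yljiq ilagm gnwwp oayeg vcgte fncz odv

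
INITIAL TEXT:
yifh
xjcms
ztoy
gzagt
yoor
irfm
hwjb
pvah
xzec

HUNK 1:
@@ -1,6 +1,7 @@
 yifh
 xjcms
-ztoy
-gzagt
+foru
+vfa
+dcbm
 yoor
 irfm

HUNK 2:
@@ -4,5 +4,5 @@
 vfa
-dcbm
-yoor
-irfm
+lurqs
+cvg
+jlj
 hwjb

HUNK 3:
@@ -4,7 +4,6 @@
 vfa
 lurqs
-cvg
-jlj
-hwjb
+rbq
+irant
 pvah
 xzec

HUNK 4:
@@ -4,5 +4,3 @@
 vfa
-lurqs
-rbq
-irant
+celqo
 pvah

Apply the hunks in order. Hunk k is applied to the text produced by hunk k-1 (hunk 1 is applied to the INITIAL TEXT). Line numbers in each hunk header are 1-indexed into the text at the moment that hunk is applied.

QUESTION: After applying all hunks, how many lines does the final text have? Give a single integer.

Hunk 1: at line 1 remove [ztoy,gzagt] add [foru,vfa,dcbm] -> 10 lines: yifh xjcms foru vfa dcbm yoor irfm hwjb pvah xzec
Hunk 2: at line 4 remove [dcbm,yoor,irfm] add [lurqs,cvg,jlj] -> 10 lines: yifh xjcms foru vfa lurqs cvg jlj hwjb pvah xzec
Hunk 3: at line 4 remove [cvg,jlj,hwjb] add [rbq,irant] -> 9 lines: yifh xjcms foru vfa lurqs rbq irant pvah xzec
Hunk 4: at line 4 remove [lurqs,rbq,irant] add [celqo] -> 7 lines: yifh xjcms foru vfa celqo pvah xzec
Final line count: 7

Answer: 7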